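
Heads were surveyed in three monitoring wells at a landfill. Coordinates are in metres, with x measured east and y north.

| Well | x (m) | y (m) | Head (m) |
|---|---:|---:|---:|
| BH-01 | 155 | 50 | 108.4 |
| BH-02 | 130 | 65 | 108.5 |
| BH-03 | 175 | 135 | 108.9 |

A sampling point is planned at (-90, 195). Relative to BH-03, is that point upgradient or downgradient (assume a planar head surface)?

upgradient

With h = a·x + b·y + c and BH-01 as origin, the differences give:
  (-25)·a + 15·b = +0.1
  20·a + 85·b = +0.5
Eliminate b (×85 and ×15, subtract): -2425·a = 1.00 → a = ∂h/∂x = -0.0004124
Back-substitute: b = ∂h/∂y = +0.005979.
Head at (-90, 195) = 108.4 + (-0.0004124)·(-245) + (+0.005979)·(145) = 109.37 m.
That is higher than the 108.9 m at BH-03, so the point is upgradient.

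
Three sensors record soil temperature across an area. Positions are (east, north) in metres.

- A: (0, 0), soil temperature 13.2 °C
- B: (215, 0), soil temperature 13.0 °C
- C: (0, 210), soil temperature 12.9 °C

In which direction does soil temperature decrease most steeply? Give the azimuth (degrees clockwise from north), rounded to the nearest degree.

033°

∂T/∂x = (13.0 − 13.2) / (215 − 0) = -0.0009302
∂T/∂y = (12.9 − 13.2) / (210 − 0) = -0.001429
Steepest decrease is along −∇f: components (+0.0009302 E, +0.001429 N).
Azimuth = atan2(+0.0009302, +0.001429) = 33.1° ≈ 033°.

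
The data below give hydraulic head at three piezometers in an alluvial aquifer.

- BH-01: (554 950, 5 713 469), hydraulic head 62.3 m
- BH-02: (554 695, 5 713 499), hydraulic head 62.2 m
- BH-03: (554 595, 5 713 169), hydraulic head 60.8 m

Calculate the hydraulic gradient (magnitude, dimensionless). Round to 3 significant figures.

0.00407

With h = a·x + b·y + c and BH-01 as origin, the differences give:
  (-255)·a + 30·b = -0.1
  (-355)·a + (-300)·b = -1.5
Eliminate b (×(-300) and ×30, subtract): 87150·a = 75.00 → a = ∂h/∂x = +0.0008606
Back-substitute: b = ∂h/∂y = +0.003982.
|∇h| = √(0.0008606² + 0.003982²) = 0.004074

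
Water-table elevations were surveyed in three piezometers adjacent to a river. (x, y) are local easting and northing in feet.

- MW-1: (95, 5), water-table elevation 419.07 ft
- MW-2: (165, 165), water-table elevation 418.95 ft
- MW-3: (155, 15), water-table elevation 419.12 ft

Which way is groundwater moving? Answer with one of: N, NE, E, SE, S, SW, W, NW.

NW

Three-point gradient (reference MW-1): Δ to MW-2 = (70, 160, -0.12), Δ to MW-3 = (60, 10, +0.05).
∂h/∂x = +0.001034, ∂h/∂y = -0.001202 (det = -8900).
Flow = −∇h = (-0.001034 east, +0.001202 north), which points northwest.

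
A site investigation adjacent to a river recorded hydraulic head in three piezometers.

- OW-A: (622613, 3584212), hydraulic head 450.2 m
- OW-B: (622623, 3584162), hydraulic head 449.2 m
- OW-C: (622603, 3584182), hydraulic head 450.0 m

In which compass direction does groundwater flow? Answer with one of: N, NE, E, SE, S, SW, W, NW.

With h = a·x + b·y + c and OW-A as origin, the differences give:
  10·a + (-50)·b = -1.0
  (-10)·a + (-30)·b = -0.2
Eliminate b (×(-30) and ×(-50), subtract): -800·a = 20.00 → a = ∂h/∂x = -0.02500
Back-substitute: b = ∂h/∂y = +0.01500.
Flow = −∇h = (+0.02500 east, -0.01500 north), which points southeast.

SE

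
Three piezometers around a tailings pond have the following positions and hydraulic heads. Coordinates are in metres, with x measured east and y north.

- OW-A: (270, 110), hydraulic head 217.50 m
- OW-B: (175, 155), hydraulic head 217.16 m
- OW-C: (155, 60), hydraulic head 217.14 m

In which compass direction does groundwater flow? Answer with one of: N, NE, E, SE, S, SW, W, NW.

W

Differences from OW-A: to OW-B (Δx, Δy, Δh) = (-95, 45, -0.34); to OW-C = (-115, -50, -0.36).
Solve a·Δx + b·Δy = Δh: det = (-95)·(-50) − (-115)·45 = 9925.
∂h/∂x = [(-0.34)·(-50) − (-0.36)·45] / 9925 = +0.003345
∂h/∂y = [(-95)·(-0.36) − (-115)·(-0.34)] / 9925 = -0.0004937
Flow = −∇h = (-0.003345 east, +0.0004937 north), which points west.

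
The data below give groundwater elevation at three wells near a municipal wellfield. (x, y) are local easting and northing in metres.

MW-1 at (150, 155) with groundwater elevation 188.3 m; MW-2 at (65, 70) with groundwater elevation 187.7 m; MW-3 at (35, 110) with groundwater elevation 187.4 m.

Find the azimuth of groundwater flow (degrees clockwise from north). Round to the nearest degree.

279°

With h = a·x + b·y + c and MW-1 as origin, the differences give:
  (-85)·a + (-85)·b = -0.6
  (-115)·a + (-45)·b = -0.9
Eliminate b (×(-45) and ×(-85), subtract): -5950·a = -49.50 → a = ∂h/∂x = +0.008319
Back-substitute: b = ∂h/∂y = -0.001261.
Flow direction (−∇h) has components (-0.008319 E, +0.001261 N).
Azimuth = atan2(E, N) = atan2(-0.008319, +0.001261) = 278.6° ≈ 279°.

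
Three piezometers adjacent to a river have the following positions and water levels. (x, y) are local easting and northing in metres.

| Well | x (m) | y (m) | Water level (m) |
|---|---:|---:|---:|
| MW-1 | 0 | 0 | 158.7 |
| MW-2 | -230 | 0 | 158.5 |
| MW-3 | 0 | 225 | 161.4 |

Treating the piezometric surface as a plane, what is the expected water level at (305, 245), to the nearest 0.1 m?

∂h/∂x = (158.5 − 158.7) / (-230 − 0) = +0.0008696
∂h/∂y = (161.4 − 158.7) / (225 − 0) = +0.01200
h(305, 245) = 158.7 + (+0.0008696)·(305) + (+0.01200)·(245) = 158.7 +0.265 +2.940 = 161.905 m.

161.9 m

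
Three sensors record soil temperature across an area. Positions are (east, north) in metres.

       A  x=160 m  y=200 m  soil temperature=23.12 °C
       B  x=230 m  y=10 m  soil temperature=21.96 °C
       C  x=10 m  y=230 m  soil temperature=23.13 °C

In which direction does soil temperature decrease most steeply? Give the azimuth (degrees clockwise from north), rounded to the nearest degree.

Taking A as reference: B−A = (70, -190, -1.16); C−A = (-150, 30, +0.01).
Determinant of the coordinate differences = 70·30 − (-150)·(-190) = -26400.
∂T/∂x = [(-1.16)·30 − (+0.01)·(-190)] / -26400 = +0.001246
∂T/∂y = [70·(+0.01) − (-150)·(-1.16)] / -26400 = +0.006564
Steepest decrease is along −∇f: components (-0.001246 E, -0.006564 N).
Azimuth = atan2(-0.001246, -0.006564) = 190.7° ≈ 191°.

191°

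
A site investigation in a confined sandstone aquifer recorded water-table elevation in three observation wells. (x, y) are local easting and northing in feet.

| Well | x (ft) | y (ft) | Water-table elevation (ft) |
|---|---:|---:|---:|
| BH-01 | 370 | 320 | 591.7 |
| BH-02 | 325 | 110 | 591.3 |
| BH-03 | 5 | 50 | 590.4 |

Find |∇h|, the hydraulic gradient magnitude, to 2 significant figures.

Taking BH-01 as reference: BH-02−BH-01 = (-45, -210, -0.4); BH-03−BH-01 = (-365, -270, -1.3).
Determinant of the coordinate differences = (-45)·(-270) − (-365)·(-210) = -64500.
∂h/∂x = [(-0.4)·(-270) − (-1.3)·(-210)] / -64500 = +0.002558
∂h/∂y = [(-45)·(-1.3) − (-365)·(-0.4)] / -64500 = +0.001357
|∇h| = √(0.002558² + 0.001357²) = 0.002896

0.0029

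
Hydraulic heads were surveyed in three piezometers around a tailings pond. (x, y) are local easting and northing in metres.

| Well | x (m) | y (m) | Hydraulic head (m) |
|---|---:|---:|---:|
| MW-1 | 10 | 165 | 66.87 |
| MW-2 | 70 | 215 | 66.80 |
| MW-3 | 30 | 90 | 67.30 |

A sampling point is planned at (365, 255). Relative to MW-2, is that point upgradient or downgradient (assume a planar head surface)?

Taking MW-1 as reference: MW-2−MW-1 = (60, 50, -0.07); MW-3−MW-1 = (20, -75, +0.43).
Solve a·Δx + b·Δy = Δh: det = 60·(-75) − 20·50 = -5500.
∂h/∂x = [(-0.07)·(-75) − (+0.43)·50] / -5500 = +0.002955
∂h/∂y = [60·(+0.43) − 20·(-0.07)] / -5500 = -0.004945
Head at (365, 255) = 66.87 + (+0.002955)·(355) + (-0.004945)·(90) = 67.47 m.
That is higher than the 66.80 m at MW-2, so the point is upgradient.

upgradient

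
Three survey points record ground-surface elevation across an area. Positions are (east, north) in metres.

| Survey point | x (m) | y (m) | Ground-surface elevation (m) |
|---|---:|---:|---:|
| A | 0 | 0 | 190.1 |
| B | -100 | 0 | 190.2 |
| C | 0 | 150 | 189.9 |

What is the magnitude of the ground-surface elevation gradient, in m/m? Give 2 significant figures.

∂z/∂x = (190.2 − 190.1) / (-100 − 0) = -0.0010000
∂z/∂y = (189.9 − 190.1) / (150 − 0) = -0.001333
|∇f| = √(-0.0010000² + -0.001333²) = 0.001666 m/m

0.0017 m/m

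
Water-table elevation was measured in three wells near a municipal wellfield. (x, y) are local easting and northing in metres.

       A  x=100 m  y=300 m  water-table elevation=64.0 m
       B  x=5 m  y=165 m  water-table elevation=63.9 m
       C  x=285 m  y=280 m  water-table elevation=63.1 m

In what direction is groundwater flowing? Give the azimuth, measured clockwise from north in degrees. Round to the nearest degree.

Differences from A: to B (Δx, Δy, Δh) = (-95, -135, -0.1); to C = (185, -20, -0.9).
Determinant of the coordinate differences = (-95)·(-20) − 185·(-135) = 26875.
∂h/∂x = [(-0.1)·(-20) − (-0.9)·(-135)] / 26875 = -0.004447
∂h/∂y = [(-95)·(-0.9) − 185·(-0.1)] / 26875 = +0.003870
Flow direction (−∇h) has components (+0.004447 E, -0.003870 N).
Azimuth = atan2(E, N) = atan2(+0.004447, -0.003870) = 131.0° ≈ 131°.

131°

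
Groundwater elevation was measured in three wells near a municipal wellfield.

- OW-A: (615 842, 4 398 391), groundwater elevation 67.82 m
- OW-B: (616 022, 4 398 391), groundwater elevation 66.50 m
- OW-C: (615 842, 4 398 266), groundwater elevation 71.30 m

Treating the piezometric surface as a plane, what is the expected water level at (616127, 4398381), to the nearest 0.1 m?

∂h/∂x = (66.50 − 67.82) / (616022 − 615842) = -0.007333
∂h/∂y = (71.30 − 67.82) / (4398266 − 4398391) = -0.02784
h(616127, 4398381) = 67.82 + (-0.007333)·(285) + (-0.02784)·(-10) = 67.82 -2.090 +0.278 = 66.008 m.

66.0 m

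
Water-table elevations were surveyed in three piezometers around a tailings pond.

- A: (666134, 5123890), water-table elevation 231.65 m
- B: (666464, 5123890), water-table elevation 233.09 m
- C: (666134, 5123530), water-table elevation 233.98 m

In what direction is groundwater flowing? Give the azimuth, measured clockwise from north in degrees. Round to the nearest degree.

∂h/∂x = (233.09 − 231.65) / (666464 − 666134) = +0.004364
∂h/∂y = (233.98 − 231.65) / (5123530 − 5123890) = -0.006472
Flow direction (−∇h) has components (-0.004364 E, +0.006472 N).
Azimuth = atan2(E, N) = atan2(-0.004364, +0.006472) = 326.0° ≈ 326°.

326°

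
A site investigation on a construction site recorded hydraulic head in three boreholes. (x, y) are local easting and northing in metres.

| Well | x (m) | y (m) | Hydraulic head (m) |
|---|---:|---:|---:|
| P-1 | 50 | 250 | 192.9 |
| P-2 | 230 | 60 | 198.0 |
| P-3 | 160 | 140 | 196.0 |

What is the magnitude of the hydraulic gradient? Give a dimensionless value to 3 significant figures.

0.0256

Differences from P-1: to P-2 (Δx, Δy, Δh) = (180, -190, +5.1); to P-3 = (110, -110, +3.1).
Determinant of the coordinate differences = 180·(-110) − 110·(-190) = 1100.
∂h/∂x = [(+5.1)·(-110) − (+3.1)·(-190)] / 1100 = +0.02545
∂h/∂y = [180·(+3.1) − 110·(+5.1)] / 1100 = -0.002727
|∇h| = √(0.02545² + -0.002727²) = 0.0256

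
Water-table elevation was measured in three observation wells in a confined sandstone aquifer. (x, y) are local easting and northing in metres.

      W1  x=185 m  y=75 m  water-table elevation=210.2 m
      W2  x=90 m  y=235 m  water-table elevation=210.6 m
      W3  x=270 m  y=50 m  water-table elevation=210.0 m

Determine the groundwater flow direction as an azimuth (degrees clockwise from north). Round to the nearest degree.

124°

Differences from W1: to W2 (Δx, Δy, Δh) = (-95, 160, +0.4); to W3 = (85, -25, -0.2).
Determinant of the coordinate differences = (-95)·(-25) − 85·160 = -11225.
∂h/∂x = [(+0.4)·(-25) − (-0.2)·160] / -11225 = -0.001960
∂h/∂y = [(-95)·(-0.2) − 85·(+0.4)] / -11225 = +0.001336
Flow direction (−∇h) has components (+0.001960 E, -0.001336 N).
Azimuth = atan2(E, N) = atan2(+0.001960, -0.001336) = 124.3° ≈ 124°.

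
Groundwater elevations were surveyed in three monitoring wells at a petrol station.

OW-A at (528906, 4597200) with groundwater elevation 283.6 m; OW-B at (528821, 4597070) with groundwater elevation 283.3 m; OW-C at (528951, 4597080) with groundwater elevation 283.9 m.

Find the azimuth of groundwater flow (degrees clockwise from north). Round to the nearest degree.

279°

Taking OW-A as reference: OW-B−OW-A = (-85, -130, -0.3); OW-C−OW-A = (45, -120, +0.3).
Determinant of the coordinate differences = (-85)·(-120) − 45·(-130) = 16050.
∂h/∂x = [(-0.3)·(-120) − (+0.3)·(-130)] / 16050 = +0.004673
∂h/∂y = [(-85)·(+0.3) − 45·(-0.3)] / 16050 = -0.0007477
Flow direction (−∇h) has components (-0.004673 E, +0.0007477 N).
Azimuth = atan2(E, N) = atan2(-0.004673, +0.0007477) = 279.1° ≈ 279°.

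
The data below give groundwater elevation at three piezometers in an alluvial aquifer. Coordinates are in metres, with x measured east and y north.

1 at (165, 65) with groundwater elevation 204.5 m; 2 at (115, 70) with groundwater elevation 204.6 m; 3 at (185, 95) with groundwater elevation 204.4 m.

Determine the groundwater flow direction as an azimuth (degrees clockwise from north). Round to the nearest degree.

Taking 1 as reference: 2−1 = (-50, 5, +0.1); 3−1 = (20, 30, -0.1).
Solve a·Δx + b·Δy = Δh: det = (-50)·30 − 20·5 = -1600.
∂h/∂x = [(+0.1)·30 − (-0.1)·5] / -1600 = -0.002187
∂h/∂y = [(-50)·(-0.1) − 20·(+0.1)] / -1600 = -0.001875
Flow direction (−∇h) has components (+0.002187 E, +0.001875 N).
Azimuth = atan2(E, N) = atan2(+0.002187, +0.001875) = 49.4° ≈ 049°.

049°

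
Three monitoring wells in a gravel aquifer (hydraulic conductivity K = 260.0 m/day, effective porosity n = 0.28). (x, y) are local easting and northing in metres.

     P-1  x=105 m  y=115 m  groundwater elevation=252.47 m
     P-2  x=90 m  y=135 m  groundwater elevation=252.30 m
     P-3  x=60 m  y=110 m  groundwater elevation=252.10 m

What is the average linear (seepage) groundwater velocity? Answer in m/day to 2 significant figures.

8.1 m/day

Taking P-1 as reference: P-2−P-1 = (-15, 20, -0.17); P-3−P-1 = (-45, -5, -0.37).
Determinant of the coordinate differences = (-15)·(-5) − (-45)·20 = 975.
∂h/∂x = [(-0.17)·(-5) − (-0.37)·20] / 975 = +0.008462
∂h/∂y = [(-15)·(-0.37) − (-45)·(-0.17)] / 975 = -0.002154
|∇h| = √(0.008462² + -0.002154²) = 0.008732
Seepage velocity v = K·i/n = 260.0 × 0.008732 / 0.28 = 8.108 m/day.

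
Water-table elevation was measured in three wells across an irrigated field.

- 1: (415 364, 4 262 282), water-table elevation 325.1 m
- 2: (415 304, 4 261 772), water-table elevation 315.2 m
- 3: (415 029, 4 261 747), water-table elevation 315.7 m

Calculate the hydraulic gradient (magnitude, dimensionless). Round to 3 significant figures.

0.0202

Taking 1 as reference: 2−1 = (-60, -510, -9.9); 3−1 = (-335, -535, -9.4).
Determinant of the coordinate differences = (-60)·(-535) − (-335)·(-510) = -138750.
∂h/∂x = [(-9.9)·(-535) − (-9.4)·(-510)] / -138750 = -0.003622
∂h/∂y = [(-60)·(-9.4) − (-335)·(-9.9)] / -138750 = +0.01984
|∇h| = √(-0.003622² + 0.01984²) = 0.02017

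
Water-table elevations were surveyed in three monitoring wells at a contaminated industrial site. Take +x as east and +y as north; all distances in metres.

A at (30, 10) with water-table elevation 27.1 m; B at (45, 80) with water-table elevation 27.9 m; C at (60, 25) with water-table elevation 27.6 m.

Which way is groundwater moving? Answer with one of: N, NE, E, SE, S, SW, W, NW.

SW

Differences from A: to B (Δx, Δy, Δh) = (15, 70, +0.8); to C = (30, 15, +0.5).
Determinant of the coordinate differences = 15·15 − 30·70 = -1875.
∂h/∂x = [(+0.8)·15 − (+0.5)·70] / -1875 = +0.01227
∂h/∂y = [15·(+0.5) − 30·(+0.8)] / -1875 = +0.008800
Flow = −∇h = (-0.01227 east, -0.008800 north), which points southwest.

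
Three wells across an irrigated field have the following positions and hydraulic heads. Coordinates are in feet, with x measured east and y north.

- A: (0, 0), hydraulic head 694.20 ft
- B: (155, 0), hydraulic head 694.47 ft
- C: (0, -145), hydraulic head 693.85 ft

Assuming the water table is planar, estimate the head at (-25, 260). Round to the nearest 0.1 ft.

∂h/∂x = (694.47 − 694.20) / (155 − 0) = +0.001742
∂h/∂y = (693.85 − 694.20) / (-145 − 0) = +0.002414
h(-25, 260) = 694.20 + (+0.001742)·(-25) + (+0.002414)·(260) = 694.20 -0.044 +0.628 = 694.784 ft.

694.8 ft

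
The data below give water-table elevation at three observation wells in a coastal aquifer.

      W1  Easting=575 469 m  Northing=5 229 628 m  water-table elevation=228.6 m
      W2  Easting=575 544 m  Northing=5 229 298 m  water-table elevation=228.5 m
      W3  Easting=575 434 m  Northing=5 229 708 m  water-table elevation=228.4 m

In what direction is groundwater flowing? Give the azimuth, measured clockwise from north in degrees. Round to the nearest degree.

256°

Taking W1 as reference: W2−W1 = (75, -330, -0.1); W3−W1 = (-35, 80, -0.2).
Determinant of the coordinate differences = 75·80 − (-35)·(-330) = -5550.
∂h/∂x = [(-0.1)·80 − (-0.2)·(-330)] / -5550 = +0.01333
∂h/∂y = [75·(-0.2) − (-35)·(-0.1)] / -5550 = +0.003333
Flow direction (−∇h) has components (-0.01333 E, -0.003333 N).
Azimuth = atan2(E, N) = atan2(-0.01333, -0.003333) = 256.0° ≈ 256°.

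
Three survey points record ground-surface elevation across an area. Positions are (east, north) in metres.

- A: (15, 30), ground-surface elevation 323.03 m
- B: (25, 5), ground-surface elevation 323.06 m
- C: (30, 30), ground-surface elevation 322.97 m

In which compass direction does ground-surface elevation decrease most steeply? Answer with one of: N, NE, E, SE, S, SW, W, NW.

Taking A as reference: B−A = (10, -25, +0.03); C−A = (15, 0, -0.06).
Solve a·Δx + b·Δy = Δz: det = 10·0 − 15·(-25) = 375.
∂z/∂x = [(+0.03)·0 − (-0.06)·(-25)] / 375 = -0.004000
∂z/∂y = [10·(-0.06) − 15·(+0.03)] / 375 = -0.002800
Steepest decrease is along −∇f = (+0.004000 E, +0.002800 N) → northeast.

NE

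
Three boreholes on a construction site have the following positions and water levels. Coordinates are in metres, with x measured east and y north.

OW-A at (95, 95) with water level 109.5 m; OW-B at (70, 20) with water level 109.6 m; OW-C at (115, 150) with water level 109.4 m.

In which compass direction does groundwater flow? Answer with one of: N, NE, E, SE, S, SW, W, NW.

Differences from OW-A: to OW-B (Δx, Δy, Δh) = (-25, -75, +0.1); to OW-C = (20, 55, -0.1).
Determinant of the coordinate differences = (-25)·55 − 20·(-75) = 125.
∂h/∂x = [(+0.1)·55 − (-0.1)·(-75)] / 125 = -0.01600
∂h/∂y = [(-25)·(-0.1) − 20·(+0.1)] / 125 = +0.004000
Flow = −∇h = (+0.01600 east, -0.004000 north), which points east.

E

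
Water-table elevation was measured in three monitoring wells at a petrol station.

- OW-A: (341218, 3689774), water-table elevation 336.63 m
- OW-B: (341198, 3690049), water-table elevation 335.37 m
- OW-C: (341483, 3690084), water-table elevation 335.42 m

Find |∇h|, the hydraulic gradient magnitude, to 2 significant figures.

Differences from OW-A: to OW-B (Δx, Δy, Δh) = (-20, 275, -1.26); to OW-C = (265, 310, -1.21).
Determinant of the coordinate differences = (-20)·310 − 265·275 = -79075.
∂h/∂x = [(-1.26)·310 − (-1.21)·275] / -79075 = +0.0007316
∂h/∂y = [(-20)·(-1.21) − 265·(-1.26)] / -79075 = -0.004529
|∇h| = √(0.0007316² + -0.004529²) = 0.004588

0.0046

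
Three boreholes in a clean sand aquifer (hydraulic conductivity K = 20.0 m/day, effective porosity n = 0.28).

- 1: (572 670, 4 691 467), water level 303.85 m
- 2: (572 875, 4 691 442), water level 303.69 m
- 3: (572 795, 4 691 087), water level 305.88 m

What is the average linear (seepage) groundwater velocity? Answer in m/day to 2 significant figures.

With h = a·x + b·y + c and 1 as origin, the differences give:
  205·a + (-25)·b = -0.16
  125·a + (-380)·b = +2.03
Eliminate b (×(-380) and ×(-25), subtract): -74775·a = 111.550 → a = ∂h/∂x = -0.001492
Back-substitute: b = ∂h/∂y = -0.005833.
|∇h| = √(-0.001492² + -0.005833²) = 0.006021
Seepage velocity v = K·i/n = 20.0 × 0.006021 / 0.28 = 0.4301 m/day.

0.43 m/day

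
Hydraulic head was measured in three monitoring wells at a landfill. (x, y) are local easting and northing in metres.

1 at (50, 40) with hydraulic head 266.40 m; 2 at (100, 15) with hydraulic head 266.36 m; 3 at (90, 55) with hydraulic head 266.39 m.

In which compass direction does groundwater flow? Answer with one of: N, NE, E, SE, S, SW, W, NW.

SE

Three-point gradient (reference 1): Δ to 2 = (50, -25, -0.04), Δ to 3 = (40, 15, -0.01).
∂h/∂x = -0.0004857, ∂h/∂y = +0.0006286 (det = 1750).
Flow = −∇h = (+0.0004857 east, -0.0006286 north), which points southeast.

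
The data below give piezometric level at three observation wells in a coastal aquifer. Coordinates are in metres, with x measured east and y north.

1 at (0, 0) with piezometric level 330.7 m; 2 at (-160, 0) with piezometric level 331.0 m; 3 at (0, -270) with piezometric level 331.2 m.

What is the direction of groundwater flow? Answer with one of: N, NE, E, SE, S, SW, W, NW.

∂h/∂x = (331.0 − 330.7) / (-160 − 0) = -0.001875
∂h/∂y = (331.2 − 330.7) / (-270 − 0) = -0.001852
Flow = −∇h = (+0.001875 east, +0.001852 north), which points northeast.

NE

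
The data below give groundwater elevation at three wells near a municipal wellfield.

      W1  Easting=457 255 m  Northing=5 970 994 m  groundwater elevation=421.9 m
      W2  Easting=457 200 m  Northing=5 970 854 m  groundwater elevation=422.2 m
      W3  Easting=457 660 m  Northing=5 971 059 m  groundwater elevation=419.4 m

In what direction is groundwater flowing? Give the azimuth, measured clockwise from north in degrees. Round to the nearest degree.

093°

Differences from W1: to W2 (Δx, Δy, Δh) = (-55, -140, +0.3); to W3 = (405, 65, -2.5).
Solve a·Δx + b·Δy = Δh: det = (-55)·65 − 405·(-140) = 53125.
∂h/∂x = [(+0.3)·65 − (-2.5)·(-140)] / 53125 = -0.006221
∂h/∂y = [(-55)·(-2.5) − 405·(+0.3)] / 53125 = +0.0003012
Flow direction (−∇h) has components (+0.006221 E, -0.0003012 N).
Azimuth = atan2(E, N) = atan2(+0.006221, -0.0003012) = 92.8° ≈ 093°.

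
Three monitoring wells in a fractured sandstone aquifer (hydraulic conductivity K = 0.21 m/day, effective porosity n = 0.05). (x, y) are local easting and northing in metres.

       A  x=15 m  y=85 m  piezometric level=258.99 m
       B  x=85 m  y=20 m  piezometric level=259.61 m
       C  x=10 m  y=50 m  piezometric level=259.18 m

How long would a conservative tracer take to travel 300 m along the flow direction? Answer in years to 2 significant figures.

29 years

Taking A as reference: B−A = (70, -65, +0.62); C−A = (-5, -35, +0.19).
Solve a·Δx + b·Δy = Δh: det = 70·(-35) − (-5)·(-65) = -2775.
∂h/∂x = [(+0.62)·(-35) − (+0.19)·(-65)] / -2775 = +0.003369
∂h/∂y = [70·(+0.19) − (-5)·(+0.62)] / -2775 = -0.005910
|∇h| = √(0.003369² + -0.005910²) = 0.006803
Seepage velocity v = K·i/n = 0.21 × 0.006803 / 0.05 = 0.02857 m/day.
t = 300 / 0.02857 = 1.05e+04 days = 28.7 years.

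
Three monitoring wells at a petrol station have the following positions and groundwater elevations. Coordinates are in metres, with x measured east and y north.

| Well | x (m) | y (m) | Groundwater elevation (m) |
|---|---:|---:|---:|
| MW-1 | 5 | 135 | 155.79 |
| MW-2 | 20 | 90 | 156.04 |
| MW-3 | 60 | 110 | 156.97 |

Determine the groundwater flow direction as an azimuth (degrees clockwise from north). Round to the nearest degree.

265°

With h = a·x + b·y + c and MW-1 as origin, the differences give:
  15·a + (-45)·b = +0.25
  55·a + (-25)·b = +1.18
Eliminate b (×(-25) and ×(-45), subtract): 2100·a = 46.850 → a = ∂h/∂x = +0.02231
Back-substitute: b = ∂h/∂y = +0.001881.
Flow direction (−∇h) has components (-0.02231 E, -0.001881 N).
Azimuth = atan2(E, N) = atan2(-0.02231, -0.001881) = 265.2° ≈ 265°.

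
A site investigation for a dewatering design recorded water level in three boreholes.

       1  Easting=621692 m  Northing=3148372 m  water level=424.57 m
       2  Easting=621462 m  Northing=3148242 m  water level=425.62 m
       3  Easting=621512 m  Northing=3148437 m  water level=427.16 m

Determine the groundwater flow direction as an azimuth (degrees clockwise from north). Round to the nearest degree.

135°

With h = a·x + b·y + c and 1 as origin, the differences give:
  (-230)·a + (-130)·b = +1.05
  (-180)·a + 65·b = +2.59
Eliminate b (×65 and ×(-130), subtract): -38350·a = 404.950 → a = ∂h/∂x = -0.01056
Back-substitute: b = ∂h/∂y = +0.01060.
Flow direction (−∇h) has components (+0.01056 E, -0.01060 N).
Azimuth = atan2(E, N) = atan2(+0.01056, -0.01060) = 135.1° ≈ 135°.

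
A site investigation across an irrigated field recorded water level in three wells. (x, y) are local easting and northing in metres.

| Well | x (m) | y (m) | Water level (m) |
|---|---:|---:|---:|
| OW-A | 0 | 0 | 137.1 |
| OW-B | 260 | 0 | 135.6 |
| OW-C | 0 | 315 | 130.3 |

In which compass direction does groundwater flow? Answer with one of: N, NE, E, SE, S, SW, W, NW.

N

∂h/∂x = (135.6 − 137.1) / (260 − 0) = -0.005769
∂h/∂y = (130.3 − 137.1) / (315 − 0) = -0.02159
Flow = −∇h = (+0.005769 east, +0.02159 north), which points north.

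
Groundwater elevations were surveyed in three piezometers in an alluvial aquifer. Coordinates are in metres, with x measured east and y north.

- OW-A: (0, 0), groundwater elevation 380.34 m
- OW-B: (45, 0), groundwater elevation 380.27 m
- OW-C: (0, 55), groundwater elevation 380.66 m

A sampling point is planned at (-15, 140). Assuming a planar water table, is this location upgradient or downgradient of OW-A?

∂h/∂x = (380.27 − 380.34) / (45 − 0) = -0.001556
∂h/∂y = (380.66 − 380.34) / (55 − 0) = +0.005818
Head at (-15, 140) = 380.34 + (-0.001556)·(-15) + (+0.005818)·(140) = 381.18 m.
That is higher than the 380.34 m at OW-A, so the point is upgradient.

upgradient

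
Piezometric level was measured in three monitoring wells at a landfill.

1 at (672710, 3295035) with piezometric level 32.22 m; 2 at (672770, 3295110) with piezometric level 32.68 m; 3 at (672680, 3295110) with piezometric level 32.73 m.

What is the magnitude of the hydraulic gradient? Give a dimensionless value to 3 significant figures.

Differences from 1: to 2 (Δx, Δy, Δh) = (60, 75, +0.46); to 3 = (-30, 75, +0.51).
Solve a·Δx + b·Δy = Δh: det = 60·75 − (-30)·75 = 6750.
∂h/∂x = [(+0.46)·75 − (+0.51)·75] / 6750 = -0.0005556
∂h/∂y = [60·(+0.51) − (-30)·(+0.46)] / 6750 = +0.006578
|∇h| = √(-0.0005556² + 0.006578²) = 0.006601

0.00660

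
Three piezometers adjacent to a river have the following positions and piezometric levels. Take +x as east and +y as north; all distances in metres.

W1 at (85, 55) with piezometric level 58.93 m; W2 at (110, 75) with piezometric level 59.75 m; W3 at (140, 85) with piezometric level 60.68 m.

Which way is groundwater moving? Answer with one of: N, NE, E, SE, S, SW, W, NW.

W

With h = a·x + b·y + c and W1 as origin, the differences give:
  25·a + 20·b = +0.82
  55·a + 30·b = +1.75
Eliminate b (×30 and ×20, subtract): -350·a = -10.400 → a = ∂h/∂x = +0.02971
Back-substitute: b = ∂h/∂y = +0.003857.
Flow = −∇h = (-0.02971 east, -0.003857 north), which points west.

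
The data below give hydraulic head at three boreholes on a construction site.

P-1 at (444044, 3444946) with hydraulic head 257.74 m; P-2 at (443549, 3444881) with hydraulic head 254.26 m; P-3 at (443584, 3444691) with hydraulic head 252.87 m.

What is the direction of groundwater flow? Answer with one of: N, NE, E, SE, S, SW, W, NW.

SW

With h = a·x + b·y + c and P-1 as origin, the differences give:
  (-495)·a + (-65)·b = -3.48
  (-460)·a + (-255)·b = -4.87
Eliminate b (×(-255) and ×(-65), subtract): 96325·a = 570.850 → a = ∂h/∂x = +0.005926
Back-substitute: b = ∂h/∂y = +0.008407.
Flow = −∇h = (-0.005926 east, -0.008407 north), which points southwest.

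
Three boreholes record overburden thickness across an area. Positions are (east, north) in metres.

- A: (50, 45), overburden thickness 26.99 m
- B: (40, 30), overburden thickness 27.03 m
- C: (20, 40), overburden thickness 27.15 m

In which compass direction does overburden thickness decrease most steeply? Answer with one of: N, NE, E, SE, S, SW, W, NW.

E

Differences from A: to B (Δx, Δy, Δh) = (-10, -15, +0.04); to C = (-30, -5, +0.16).
Determinant of the coordinate differences = (-10)·(-5) − (-30)·(-15) = -400.
∂d/∂x = [(+0.04)·(-5) − (+0.16)·(-15)] / -400 = -0.005500
∂d/∂y = [(-10)·(+0.16) − (-30)·(+0.04)] / -400 = +0.0010000
Steepest decrease is along −∇f = (+0.005500 E, -0.0010000 N) → east.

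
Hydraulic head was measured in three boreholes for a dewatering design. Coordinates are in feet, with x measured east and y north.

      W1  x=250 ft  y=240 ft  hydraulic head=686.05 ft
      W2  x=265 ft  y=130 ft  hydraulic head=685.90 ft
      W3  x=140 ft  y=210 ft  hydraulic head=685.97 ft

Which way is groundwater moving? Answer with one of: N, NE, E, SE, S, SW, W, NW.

S

Differences from W1: to W2 (Δx, Δy, Δh) = (15, -110, -0.15); to W3 = (-110, -30, -0.08).
Solve a·Δx + b·Δy = Δh: det = 15·(-30) − (-110)·(-110) = -12550.
∂h/∂x = [(-0.15)·(-30) − (-0.08)·(-110)] / -12550 = +0.0003426
∂h/∂y = [15·(-0.08) − (-110)·(-0.15)] / -12550 = +0.001410
Flow = −∇h = (-0.0003426 east, -0.001410 north), which points south.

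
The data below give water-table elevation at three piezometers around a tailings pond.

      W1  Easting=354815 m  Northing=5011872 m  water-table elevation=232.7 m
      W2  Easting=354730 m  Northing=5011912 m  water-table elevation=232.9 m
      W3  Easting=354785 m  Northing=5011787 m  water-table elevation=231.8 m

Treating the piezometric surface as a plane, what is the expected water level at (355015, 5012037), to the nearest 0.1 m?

With h = a·x + b·y + c and W1 as origin, the differences give:
  (-85)·a + 40·b = +0.2
  (-30)·a + (-85)·b = -0.9
Eliminate b (×(-85) and ×40, subtract): 8425·a = 19.00 → a = ∂h/∂x = +0.002255
Back-substitute: b = ∂h/∂y = +0.009792.
h(355015, 5012037) = 232.7 + (+0.002255)·(200) + (+0.009792)·(165) = 232.7 +0.451 +1.616 = 234.767 m.

234.8 m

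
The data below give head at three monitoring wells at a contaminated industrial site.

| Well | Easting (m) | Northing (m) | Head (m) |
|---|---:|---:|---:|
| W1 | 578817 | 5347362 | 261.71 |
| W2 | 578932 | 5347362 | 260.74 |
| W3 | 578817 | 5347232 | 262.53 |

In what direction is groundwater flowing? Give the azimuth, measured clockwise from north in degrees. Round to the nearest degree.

053°

∂h/∂x = (260.74 − 261.71) / (578932 − 578817) = -0.008435
∂h/∂y = (262.53 − 261.71) / (5347232 − 5347362) = -0.006308
Flow direction (−∇h) has components (+0.008435 E, +0.006308 N).
Azimuth = atan2(E, N) = atan2(+0.008435, +0.006308) = 53.2° ≈ 053°.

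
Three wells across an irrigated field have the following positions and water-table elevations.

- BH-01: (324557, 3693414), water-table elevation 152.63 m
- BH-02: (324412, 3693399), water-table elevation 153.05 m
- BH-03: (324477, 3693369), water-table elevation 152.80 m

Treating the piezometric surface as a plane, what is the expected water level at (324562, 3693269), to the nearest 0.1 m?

152.4 m

Differences from BH-01: to BH-02 (Δx, Δy, Δh) = (-145, -15, +0.42); to BH-03 = (-80, -45, +0.17).
Determinant of the coordinate differences = (-145)·(-45) − (-80)·(-15) = 5325.
∂h/∂x = [(+0.42)·(-45) − (+0.17)·(-15)] / 5325 = -0.003070
∂h/∂y = [(-145)·(+0.17) − (-80)·(+0.42)] / 5325 = +0.001681
h(324562, 3693269) = 152.63 + (-0.003070)·(5) + (+0.001681)·(-145) = 152.63 -0.015 -0.244 = 152.371 m.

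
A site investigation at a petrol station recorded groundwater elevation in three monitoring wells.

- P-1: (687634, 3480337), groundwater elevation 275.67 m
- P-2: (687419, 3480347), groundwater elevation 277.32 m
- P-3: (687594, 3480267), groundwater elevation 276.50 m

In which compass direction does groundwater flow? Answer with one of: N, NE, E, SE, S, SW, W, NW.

Taking P-1 as reference: P-2−P-1 = (-215, 10, +1.65); P-3−P-1 = (-40, -70, +0.83).
Determinant of the coordinate differences = (-215)·(-70) − (-40)·10 = 15450.
∂h/∂x = [(+1.65)·(-70) − (+0.83)·10] / 15450 = -0.008013
∂h/∂y = [(-215)·(+0.83) − (-40)·(+1.65)] / 15450 = -0.007278
Flow = −∇h = (+0.008013 east, +0.007278 north), which points northeast.

NE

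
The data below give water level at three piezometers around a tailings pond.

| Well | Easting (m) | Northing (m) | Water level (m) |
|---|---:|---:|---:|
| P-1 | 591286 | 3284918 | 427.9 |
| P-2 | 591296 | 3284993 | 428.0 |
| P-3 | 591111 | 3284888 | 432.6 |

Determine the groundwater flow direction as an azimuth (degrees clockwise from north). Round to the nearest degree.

100°

With h = a·x + b·y + c and P-1 as origin, the differences give:
  10·a + 75·b = +0.1
  (-175)·a + (-30)·b = +4.7
Eliminate b (×(-30) and ×75, subtract): 12825·a = -355.50 → a = ∂h/∂x = -0.02772
Back-substitute: b = ∂h/∂y = +0.005029.
Flow direction (−∇h) has components (+0.02772 E, -0.005029 N).
Azimuth = atan2(E, N) = atan2(+0.02772, -0.005029) = 100.3° ≈ 100°.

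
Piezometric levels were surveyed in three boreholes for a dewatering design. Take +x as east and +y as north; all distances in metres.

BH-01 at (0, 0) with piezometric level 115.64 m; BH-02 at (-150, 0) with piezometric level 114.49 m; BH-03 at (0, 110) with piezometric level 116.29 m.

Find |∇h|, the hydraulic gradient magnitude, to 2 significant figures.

0.0097

∂h/∂x = (114.49 − 115.64) / (-150 − 0) = +0.007667
∂h/∂y = (116.29 − 115.64) / (110 − 0) = +0.005909
|∇h| = √(0.007667² + 0.005909²) = 0.00968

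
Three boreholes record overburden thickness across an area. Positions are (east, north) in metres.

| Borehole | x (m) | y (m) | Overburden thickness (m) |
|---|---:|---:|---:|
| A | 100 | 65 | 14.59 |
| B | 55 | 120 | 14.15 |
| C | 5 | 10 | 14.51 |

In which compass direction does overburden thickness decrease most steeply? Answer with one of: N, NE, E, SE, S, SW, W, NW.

Three-point gradient (reference A): Δ to B = (-45, 55, -0.44), Δ to C = (-95, -55, -0.08).
∂d/∂x = +0.003714, ∂d/∂y = -0.004961 (det = 7700).
Steepest decrease is along −∇f = (-0.003714 E, +0.004961 N) → northwest.

NW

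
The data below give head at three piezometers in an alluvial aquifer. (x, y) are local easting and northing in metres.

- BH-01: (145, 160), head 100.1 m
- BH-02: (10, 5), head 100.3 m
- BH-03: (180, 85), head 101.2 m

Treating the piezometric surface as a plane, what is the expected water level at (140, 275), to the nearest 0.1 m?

98.9 m

Three-point gradient (reference BH-01): Δ to BH-02 = (-135, -155, +0.2), Δ to BH-03 = (35, -75, +1.1).
∂h/∂x = +0.01000, ∂h/∂y = -0.01000 (det = 15550).
h(140, 275) = 100.1 + (+0.01000)·(-5) + (-0.01000)·(115) = 100.1 -0.050 -1.150 = 98.900 m.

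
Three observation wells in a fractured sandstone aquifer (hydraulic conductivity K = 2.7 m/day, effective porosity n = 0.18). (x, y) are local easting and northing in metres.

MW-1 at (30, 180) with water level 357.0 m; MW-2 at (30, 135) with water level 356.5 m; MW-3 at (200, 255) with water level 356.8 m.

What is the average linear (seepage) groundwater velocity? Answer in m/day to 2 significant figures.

0.19 m/day

With h = a·x + b·y + c and MW-1 as origin, the differences give:
  0·a + (-45)·b = -0.5
  170·a + 75·b = -0.2
Eliminate b (×75 and ×(-45), subtract): 7650·a = -46.50 → a = ∂h/∂x = -0.006078
Back-substitute: b = ∂h/∂y = +0.01111.
|∇h| = √(-0.006078² + 0.01111²) = 0.01266
Seepage velocity v = K·i/n = 2.7 × 0.01266 / 0.18 = 0.1899 m/day.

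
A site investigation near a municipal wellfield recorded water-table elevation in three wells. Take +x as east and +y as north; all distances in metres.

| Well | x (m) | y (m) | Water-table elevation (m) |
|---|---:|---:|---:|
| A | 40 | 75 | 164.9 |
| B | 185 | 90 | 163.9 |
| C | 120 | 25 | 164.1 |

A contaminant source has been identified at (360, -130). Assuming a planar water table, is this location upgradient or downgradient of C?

downgradient

Taking A as reference: B−A = (145, 15, -1.0); C−A = (80, -50, -0.8).
Solve a·Δx + b·Δy = Δh: det = 145·(-50) − 80·15 = -8450.
∂h/∂x = [(-1.0)·(-50) − (-0.8)·15] / -8450 = -0.007337
∂h/∂y = [145·(-0.8) − 80·(-1.0)] / -8450 = +0.004260
Head at (360, -130) = 164.9 + (-0.007337)·(320) + (+0.004260)·(-205) = 161.68 m.
That is lower than the 164.1 m at C, so the point is downgradient.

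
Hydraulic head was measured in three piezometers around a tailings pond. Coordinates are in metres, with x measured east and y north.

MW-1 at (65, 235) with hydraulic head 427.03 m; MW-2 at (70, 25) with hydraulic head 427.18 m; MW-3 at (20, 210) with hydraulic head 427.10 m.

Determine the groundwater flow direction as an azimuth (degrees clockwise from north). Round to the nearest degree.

Three-point gradient (reference MW-1): Δ to MW-2 = (5, -210, +0.15), Δ to MW-3 = (-45, -25, +0.07).
∂h/∂x = -0.001144, ∂h/∂y = -0.0007415 (det = -9575).
Flow direction (−∇h) has components (+0.001144 E, +0.0007415 N).
Azimuth = atan2(E, N) = atan2(+0.001144, +0.0007415) = 57.0° ≈ 057°.

057°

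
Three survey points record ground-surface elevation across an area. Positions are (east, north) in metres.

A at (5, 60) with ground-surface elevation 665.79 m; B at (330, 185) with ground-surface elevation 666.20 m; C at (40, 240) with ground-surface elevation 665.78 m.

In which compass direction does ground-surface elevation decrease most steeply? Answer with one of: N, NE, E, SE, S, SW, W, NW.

W

With z = a·x + b·y + c and A as origin, the differences give:
  325·a + 125·b = +0.41
  35·a + 180·b = -0.01
Eliminate b (×180 and ×125, subtract): 54125·a = 75.050 → a = ∂z/∂x = +0.001387
Back-substitute: b = ∂z/∂y = -0.0003252.
Steepest decrease is along −∇f = (-0.001387 E, +0.0003252 N) → west.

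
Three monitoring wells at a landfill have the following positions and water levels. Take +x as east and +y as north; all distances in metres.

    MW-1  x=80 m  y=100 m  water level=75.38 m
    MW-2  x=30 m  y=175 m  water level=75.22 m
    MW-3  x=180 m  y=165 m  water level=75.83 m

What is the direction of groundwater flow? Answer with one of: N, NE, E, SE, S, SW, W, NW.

W

Three-point gradient (reference MW-1): Δ to MW-2 = (-50, 75, -0.16), Δ to MW-3 = (100, 65, +0.45).
∂h/∂x = +0.004107, ∂h/∂y = +0.0006047 (det = -10750).
Flow = −∇h = (-0.004107 east, -0.0006047 north), which points west.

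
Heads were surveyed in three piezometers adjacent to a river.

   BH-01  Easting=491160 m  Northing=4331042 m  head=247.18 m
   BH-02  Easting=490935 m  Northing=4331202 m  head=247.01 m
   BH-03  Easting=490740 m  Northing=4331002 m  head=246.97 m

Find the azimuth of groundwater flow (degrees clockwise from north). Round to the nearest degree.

Differences from BH-01: to BH-02 (Δx, Δy, Δh) = (-225, 160, -0.17); to BH-03 = (-420, -40, -0.21).
Solve a·Δx + b·Δy = Δh: det = (-225)·(-40) − (-420)·160 = 76200.
∂h/∂x = [(-0.17)·(-40) − (-0.21)·160] / 76200 = +0.0005302
∂h/∂y = [(-225)·(-0.21) − (-420)·(-0.17)] / 76200 = -0.0003169
Flow direction (−∇h) has components (-0.0005302 E, +0.0003169 N).
Azimuth = atan2(E, N) = atan2(-0.0005302, +0.0003169) = 300.9° ≈ 301°.

301°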